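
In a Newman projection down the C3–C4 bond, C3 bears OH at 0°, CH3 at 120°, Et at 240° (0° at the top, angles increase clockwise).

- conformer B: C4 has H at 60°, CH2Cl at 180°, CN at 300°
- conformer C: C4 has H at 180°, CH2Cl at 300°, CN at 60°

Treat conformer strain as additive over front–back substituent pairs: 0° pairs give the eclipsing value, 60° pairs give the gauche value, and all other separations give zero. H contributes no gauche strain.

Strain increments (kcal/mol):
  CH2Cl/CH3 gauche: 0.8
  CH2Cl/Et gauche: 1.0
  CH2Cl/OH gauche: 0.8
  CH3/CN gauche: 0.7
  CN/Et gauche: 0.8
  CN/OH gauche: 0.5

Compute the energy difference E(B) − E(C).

B (staggered): OH(0°)/CN(300°) gauche 0.5; CH3(120°)/CH2Cl(180°) gauche 0.8; Et(240°)/CH2Cl(180°) gauche 1.0; Et(240°)/CN(300°) gauche 0.8 → 3.1 kcal/mol.
C (staggered): OH(0°)/CH2Cl(300°) gauche 0.8; OH(0°)/CN(60°) gauche 0.5; CH3(120°)/CN(60°) gauche 0.7; Et(240°)/CH2Cl(300°) gauche 1.0 → 3.0 kcal/mol.
E(B) − E(C) = 3.1 − 3.0 = +0.1 kcal/mol.

+0.1 kcal/mol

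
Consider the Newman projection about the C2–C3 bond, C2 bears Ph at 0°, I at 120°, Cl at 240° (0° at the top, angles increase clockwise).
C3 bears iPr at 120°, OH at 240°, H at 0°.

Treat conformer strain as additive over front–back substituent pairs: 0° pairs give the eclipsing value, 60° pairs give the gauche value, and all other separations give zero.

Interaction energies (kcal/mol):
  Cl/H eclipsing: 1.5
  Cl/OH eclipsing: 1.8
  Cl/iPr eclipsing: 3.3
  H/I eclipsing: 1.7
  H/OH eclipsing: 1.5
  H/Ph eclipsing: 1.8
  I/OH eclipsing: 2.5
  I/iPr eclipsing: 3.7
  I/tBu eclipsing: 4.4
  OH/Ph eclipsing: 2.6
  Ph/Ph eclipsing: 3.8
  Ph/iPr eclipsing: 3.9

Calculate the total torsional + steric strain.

This conformer is eclipsed. Ph at 0° is eclipsed with H at 0° (1.8); I at 120° is eclipsed with iPr at 120° (3.7); Cl at 240° is eclipsed with OH at 240° (1.8). Total 7.3 kcal/mol.

7.3 kcal/mol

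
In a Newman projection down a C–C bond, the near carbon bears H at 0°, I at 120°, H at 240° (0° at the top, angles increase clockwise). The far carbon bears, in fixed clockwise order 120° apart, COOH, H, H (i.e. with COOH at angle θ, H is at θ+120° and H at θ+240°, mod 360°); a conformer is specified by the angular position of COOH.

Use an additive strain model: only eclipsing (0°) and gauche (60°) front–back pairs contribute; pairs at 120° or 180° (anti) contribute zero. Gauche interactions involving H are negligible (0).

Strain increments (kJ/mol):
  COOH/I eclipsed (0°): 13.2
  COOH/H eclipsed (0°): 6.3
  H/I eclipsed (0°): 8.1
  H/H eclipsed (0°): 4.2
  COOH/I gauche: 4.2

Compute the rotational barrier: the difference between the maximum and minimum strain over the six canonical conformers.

21.6 kJ/mol

COOH at 0° (eclipsed): H–COOH eclipsed, I–H eclipsed, H–H eclipsed; 6.3 + 8.1 + 4.2 = 18.6 kJ/mol.
COOH at 60° (staggered): I–COOH gauche; 4.2 = 4.2 kJ/mol.
COOH at 120° (eclipsed): H–H eclipsed, I–COOH eclipsed, H–H eclipsed; 4.2 + 13.2 + 4.2 = 21.6 kJ/mol.
COOH at 180° (staggered): I–COOH gauche; 4.2 = 4.2 kJ/mol.
COOH at 240° (eclipsed): H–H eclipsed, I–H eclipsed, H–COOH eclipsed; 4.2 + 8.1 + 6.3 = 18.6 kJ/mol.
COOH at 300° (staggered): no non-H gauche contacts → 0.0 kJ/mol.
Max at 120° (21.6 kJ/mol), min at 300° (0.0 kJ/mol); barrier = 21.6 kJ/mol.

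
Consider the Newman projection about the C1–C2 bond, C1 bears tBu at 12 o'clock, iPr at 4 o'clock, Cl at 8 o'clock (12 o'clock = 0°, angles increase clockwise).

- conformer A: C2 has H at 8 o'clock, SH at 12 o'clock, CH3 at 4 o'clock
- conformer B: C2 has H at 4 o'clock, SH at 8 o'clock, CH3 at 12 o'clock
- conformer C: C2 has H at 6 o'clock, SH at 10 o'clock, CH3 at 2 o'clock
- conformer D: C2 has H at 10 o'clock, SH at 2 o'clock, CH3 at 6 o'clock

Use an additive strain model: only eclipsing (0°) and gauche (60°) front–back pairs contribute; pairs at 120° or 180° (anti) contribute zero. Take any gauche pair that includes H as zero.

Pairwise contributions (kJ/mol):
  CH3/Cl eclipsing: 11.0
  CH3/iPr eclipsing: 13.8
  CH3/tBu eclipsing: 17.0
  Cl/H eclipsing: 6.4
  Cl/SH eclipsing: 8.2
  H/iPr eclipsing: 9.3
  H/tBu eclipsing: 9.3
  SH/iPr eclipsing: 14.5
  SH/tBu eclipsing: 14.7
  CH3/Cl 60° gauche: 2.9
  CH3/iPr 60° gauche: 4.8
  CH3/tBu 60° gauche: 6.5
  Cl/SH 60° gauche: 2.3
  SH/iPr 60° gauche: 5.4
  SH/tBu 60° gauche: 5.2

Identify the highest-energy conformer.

A (eclipsed): tBu(0°)/SH(0°) eclipsed 14.7; iPr(120°)/CH3(120°) eclipsed 13.8; Cl(240°)/H(240°) eclipsed 6.4 → 34.9 kJ/mol.
B (eclipsed): tBu(0°)/CH3(0°) eclipsed 17.0; iPr(120°)/H(120°) eclipsed 9.3; Cl(240°)/SH(240°) eclipsed 8.2 → 34.5 kJ/mol.
C (staggered): tBu(0°)/SH(300°) gauche 5.2; tBu(0°)/CH3(60°) gauche 6.5; iPr(120°)/CH3(60°) gauche 4.8; Cl(240°)/SH(300°) gauche 2.3 → 18.8 kJ/mol.
D (staggered): tBu(0°)/SH(60°) gauche 5.2; iPr(120°)/SH(60°) gauche 5.4; iPr(120°)/CH3(180°) gauche 4.8; Cl(240°)/CH3(180°) gauche 2.9 → 18.3 kJ/mol.
A has the highest total (34.9 kJ/mol).

A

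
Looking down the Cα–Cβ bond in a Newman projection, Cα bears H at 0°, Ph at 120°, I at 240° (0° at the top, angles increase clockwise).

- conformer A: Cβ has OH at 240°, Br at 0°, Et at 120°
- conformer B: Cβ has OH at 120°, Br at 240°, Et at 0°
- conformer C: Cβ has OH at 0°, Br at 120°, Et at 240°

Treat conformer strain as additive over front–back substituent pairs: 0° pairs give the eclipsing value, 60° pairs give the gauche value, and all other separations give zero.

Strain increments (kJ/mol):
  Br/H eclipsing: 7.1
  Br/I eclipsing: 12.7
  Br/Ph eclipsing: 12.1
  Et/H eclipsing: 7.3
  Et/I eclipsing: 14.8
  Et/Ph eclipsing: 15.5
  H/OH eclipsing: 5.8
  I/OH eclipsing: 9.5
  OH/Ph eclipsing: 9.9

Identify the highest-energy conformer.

C

A is eclipsed. H at 0° is eclipsed with Br at 0° (7.1); Ph at 120° is eclipsed with Et at 120° (15.5); I at 240° is eclipsed with OH at 240° (9.5). Total 32.1 kJ/mol.
B is eclipsed. H at 0° is eclipsed with Et at 0° (7.3); Ph at 120° is eclipsed with OH at 120° (9.9); I at 240° is eclipsed with Br at 240° (12.7). Total 29.9 kJ/mol.
C is eclipsed. H at 0° is eclipsed with OH at 0° (5.8); Ph at 120° is eclipsed with Br at 120° (12.1); I at 240° is eclipsed with Et at 240° (14.8). Total 32.7 kJ/mol.
C has the highest total (32.7 kJ/mol).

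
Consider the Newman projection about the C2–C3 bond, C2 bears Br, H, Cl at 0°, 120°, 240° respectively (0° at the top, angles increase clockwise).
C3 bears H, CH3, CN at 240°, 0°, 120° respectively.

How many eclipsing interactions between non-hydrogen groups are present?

1

Non-H eclipsing pairs: Br(0°)/CH3(0°) — 1 interaction.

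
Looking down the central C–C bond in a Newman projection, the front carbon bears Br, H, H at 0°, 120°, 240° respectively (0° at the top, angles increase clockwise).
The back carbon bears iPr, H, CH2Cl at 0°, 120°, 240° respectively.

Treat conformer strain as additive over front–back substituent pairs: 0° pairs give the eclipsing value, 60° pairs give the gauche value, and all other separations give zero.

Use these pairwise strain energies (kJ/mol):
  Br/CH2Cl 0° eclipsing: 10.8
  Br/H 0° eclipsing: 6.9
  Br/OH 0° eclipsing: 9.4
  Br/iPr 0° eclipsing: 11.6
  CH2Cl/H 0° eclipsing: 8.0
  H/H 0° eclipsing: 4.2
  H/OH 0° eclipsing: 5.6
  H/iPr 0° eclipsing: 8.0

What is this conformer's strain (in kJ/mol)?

This conformer (eclipsed): Br(0°)/iPr(0°) eclipsed 11.6; H(120°)/H(120°) eclipsed 4.2; H(240°)/CH2Cl(240°) eclipsed 8.0 → 23.8 kJ/mol.

23.8 kJ/mol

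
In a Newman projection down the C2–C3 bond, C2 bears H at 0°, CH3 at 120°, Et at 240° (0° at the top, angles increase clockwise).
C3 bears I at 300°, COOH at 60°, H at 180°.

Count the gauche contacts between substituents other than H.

2

Non-H gauche pairs: CH3(120°)/COOH(60°); Et(240°)/I(300°) — 2 interactions.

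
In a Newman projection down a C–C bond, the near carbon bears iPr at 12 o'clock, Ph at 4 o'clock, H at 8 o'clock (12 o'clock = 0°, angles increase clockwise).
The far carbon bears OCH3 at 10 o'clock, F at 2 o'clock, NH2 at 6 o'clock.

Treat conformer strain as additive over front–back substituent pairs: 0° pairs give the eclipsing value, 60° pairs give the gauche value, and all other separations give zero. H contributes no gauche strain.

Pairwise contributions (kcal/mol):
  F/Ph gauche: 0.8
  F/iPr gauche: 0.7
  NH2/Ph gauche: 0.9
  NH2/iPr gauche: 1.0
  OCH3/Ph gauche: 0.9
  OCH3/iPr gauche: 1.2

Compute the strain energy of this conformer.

3.6 kcal/mol

This conformer is staggered. iPr at 0° is gauche with OCH3 at 300° (1.2); iPr at 0° is gauche with F at 60° (0.7); Ph at 120° is gauche with F at 60° (0.8); Ph at 120° is gauche with NH2 at 180° (0.9). Total 3.6 kcal/mol.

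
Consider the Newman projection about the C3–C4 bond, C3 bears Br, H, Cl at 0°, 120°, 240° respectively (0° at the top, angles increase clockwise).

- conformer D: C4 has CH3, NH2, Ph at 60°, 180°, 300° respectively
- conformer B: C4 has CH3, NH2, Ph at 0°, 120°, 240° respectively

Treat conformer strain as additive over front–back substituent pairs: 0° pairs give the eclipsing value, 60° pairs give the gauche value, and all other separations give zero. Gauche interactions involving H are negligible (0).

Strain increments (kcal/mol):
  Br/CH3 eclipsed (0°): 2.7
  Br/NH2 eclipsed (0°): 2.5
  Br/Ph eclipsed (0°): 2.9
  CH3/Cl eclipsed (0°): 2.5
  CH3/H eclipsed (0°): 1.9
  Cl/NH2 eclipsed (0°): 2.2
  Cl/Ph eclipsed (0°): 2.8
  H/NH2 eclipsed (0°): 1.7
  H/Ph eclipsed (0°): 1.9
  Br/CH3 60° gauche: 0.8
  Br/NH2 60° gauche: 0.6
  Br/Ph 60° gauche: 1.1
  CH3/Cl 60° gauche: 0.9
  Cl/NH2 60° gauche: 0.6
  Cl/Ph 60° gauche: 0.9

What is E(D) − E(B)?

-3.8 kcal/mol

D (staggered): Br–CH3 gauche, Br–Ph gauche, Cl–NH2 gauche, Cl–Ph gauche; 0.8 + 1.1 + 0.6 + 0.9 = 3.4 kcal/mol.
B (eclipsed): Br–CH3 eclipsed, H–NH2 eclipsed, Cl–Ph eclipsed; 2.7 + 1.7 + 2.8 = 7.2 kcal/mol.
E(D) − E(B) = 3.4 − 7.2 = -3.8 kcal/mol.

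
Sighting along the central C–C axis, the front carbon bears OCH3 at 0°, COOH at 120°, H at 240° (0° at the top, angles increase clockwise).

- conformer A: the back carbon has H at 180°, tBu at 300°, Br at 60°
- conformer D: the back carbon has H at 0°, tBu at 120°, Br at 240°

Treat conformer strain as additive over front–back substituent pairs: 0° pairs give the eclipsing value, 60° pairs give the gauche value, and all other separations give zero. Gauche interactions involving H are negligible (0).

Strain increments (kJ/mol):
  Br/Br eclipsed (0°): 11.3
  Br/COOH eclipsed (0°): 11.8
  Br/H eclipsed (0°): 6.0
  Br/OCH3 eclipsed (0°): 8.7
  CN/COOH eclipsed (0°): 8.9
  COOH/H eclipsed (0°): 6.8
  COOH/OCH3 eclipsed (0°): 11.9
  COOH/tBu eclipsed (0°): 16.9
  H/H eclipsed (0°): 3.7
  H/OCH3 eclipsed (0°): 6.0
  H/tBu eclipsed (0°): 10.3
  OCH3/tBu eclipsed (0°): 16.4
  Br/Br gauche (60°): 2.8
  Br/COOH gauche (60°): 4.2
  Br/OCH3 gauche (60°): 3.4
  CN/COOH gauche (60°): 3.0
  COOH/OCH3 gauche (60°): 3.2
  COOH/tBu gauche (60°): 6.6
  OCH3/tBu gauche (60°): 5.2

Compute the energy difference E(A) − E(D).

-16.1 kJ/mol

A is staggered. OCH3 at 0° is gauche with tBu at 300° (5.2); OCH3 at 0° is gauche with Br at 60° (3.4); COOH at 120° is gauche with Br at 60° (4.2). Total 12.8 kJ/mol.
D is eclipsed. OCH3 at 0° is eclipsed with H at 0° (6.0); COOH at 120° is eclipsed with tBu at 120° (16.9); H at 240° is eclipsed with Br at 240° (6.0). Total 28.9 kJ/mol.
E(A) − E(D) = 12.8 − 28.9 = -16.1 kJ/mol.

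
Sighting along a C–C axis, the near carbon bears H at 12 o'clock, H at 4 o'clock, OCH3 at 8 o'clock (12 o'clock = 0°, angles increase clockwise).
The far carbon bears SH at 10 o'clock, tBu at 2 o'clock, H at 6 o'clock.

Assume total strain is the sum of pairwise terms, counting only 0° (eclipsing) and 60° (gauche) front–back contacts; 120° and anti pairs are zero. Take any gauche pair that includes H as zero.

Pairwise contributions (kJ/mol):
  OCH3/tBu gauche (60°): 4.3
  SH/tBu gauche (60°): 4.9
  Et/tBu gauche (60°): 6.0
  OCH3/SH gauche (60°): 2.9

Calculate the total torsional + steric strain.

This conformer (staggered): OCH3–SH gauche; 2.9 = 2.9 kJ/mol.

2.9 kJ/mol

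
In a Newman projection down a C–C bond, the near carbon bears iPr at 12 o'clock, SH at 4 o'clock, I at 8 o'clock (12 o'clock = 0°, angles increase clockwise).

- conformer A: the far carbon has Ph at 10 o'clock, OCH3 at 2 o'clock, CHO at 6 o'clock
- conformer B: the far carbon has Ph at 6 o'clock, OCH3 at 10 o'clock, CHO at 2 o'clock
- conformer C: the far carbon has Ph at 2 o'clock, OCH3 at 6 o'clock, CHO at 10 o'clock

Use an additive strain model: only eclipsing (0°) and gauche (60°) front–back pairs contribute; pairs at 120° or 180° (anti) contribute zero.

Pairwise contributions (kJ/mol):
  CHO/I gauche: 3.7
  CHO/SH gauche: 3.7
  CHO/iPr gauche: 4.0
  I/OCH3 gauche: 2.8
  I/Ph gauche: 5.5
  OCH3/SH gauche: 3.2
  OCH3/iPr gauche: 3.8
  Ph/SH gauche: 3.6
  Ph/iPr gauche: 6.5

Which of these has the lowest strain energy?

B

A is staggered. iPr at 0° is gauche with Ph at 300° (6.5); iPr at 0° is gauche with OCH3 at 60° (3.8); SH at 120° is gauche with OCH3 at 60° (3.2); SH at 120° is gauche with CHO at 180° (3.7); I at 240° is gauche with Ph at 300° (5.5); I at 240° is gauche with CHO at 180° (3.7). Total 26.4 kJ/mol.
B is staggered. iPr at 0° is gauche with OCH3 at 300° (3.8); iPr at 0° is gauche with CHO at 60° (4.0); SH at 120° is gauche with Ph at 180° (3.6); SH at 120° is gauche with CHO at 60° (3.7); I at 240° is gauche with Ph at 180° (5.5); I at 240° is gauche with OCH3 at 300° (2.8). Total 23.4 kJ/mol.
C is staggered. iPr at 0° is gauche with Ph at 60° (6.5); iPr at 0° is gauche with CHO at 300° (4.0); SH at 120° is gauche with Ph at 60° (3.6); SH at 120° is gauche with OCH3 at 180° (3.2); I at 240° is gauche with OCH3 at 180° (2.8); I at 240° is gauche with CHO at 300° (3.7). Total 23.8 kJ/mol.
B has the lowest total (23.4 kJ/mol).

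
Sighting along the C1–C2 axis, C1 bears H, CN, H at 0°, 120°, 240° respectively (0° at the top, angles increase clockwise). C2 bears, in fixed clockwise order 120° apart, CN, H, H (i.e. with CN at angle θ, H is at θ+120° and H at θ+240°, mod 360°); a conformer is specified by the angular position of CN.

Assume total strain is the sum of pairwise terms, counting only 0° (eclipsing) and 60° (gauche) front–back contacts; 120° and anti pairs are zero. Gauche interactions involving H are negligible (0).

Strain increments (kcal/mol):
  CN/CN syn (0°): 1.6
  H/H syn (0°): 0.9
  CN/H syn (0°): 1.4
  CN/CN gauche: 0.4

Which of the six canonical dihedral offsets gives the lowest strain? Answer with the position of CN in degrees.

CN at 0° (eclipsed): H(0°)/CN(0°) eclipsed 1.4; CN(120°)/H(120°) eclipsed 1.4; H(240°)/H(240°) eclipsed 0.9 → 3.7 kcal/mol.
CN at 60° (staggered): CN(120°)/CN(60°) gauche 0.4 → 0.4 kcal/mol.
CN at 120° (eclipsed): H(0°)/H(0°) eclipsed 0.9; CN(120°)/CN(120°) eclipsed 1.6; H(240°)/H(240°) eclipsed 0.9 → 3.4 kcal/mol.
CN at 180° (staggered): CN(120°)/CN(180°) gauche 0.4 → 0.4 kcal/mol.
CN at 240° (eclipsed): H(0°)/H(0°) eclipsed 0.9; CN(120°)/H(120°) eclipsed 1.4; H(240°)/CN(240°) eclipsed 1.4 → 3.7 kcal/mol.
CN at 300° (staggered): no non-H gauche contacts → 0.0 kcal/mol.
The minimum (0.0 kcal/mol) occurs with CN at 300°.

300°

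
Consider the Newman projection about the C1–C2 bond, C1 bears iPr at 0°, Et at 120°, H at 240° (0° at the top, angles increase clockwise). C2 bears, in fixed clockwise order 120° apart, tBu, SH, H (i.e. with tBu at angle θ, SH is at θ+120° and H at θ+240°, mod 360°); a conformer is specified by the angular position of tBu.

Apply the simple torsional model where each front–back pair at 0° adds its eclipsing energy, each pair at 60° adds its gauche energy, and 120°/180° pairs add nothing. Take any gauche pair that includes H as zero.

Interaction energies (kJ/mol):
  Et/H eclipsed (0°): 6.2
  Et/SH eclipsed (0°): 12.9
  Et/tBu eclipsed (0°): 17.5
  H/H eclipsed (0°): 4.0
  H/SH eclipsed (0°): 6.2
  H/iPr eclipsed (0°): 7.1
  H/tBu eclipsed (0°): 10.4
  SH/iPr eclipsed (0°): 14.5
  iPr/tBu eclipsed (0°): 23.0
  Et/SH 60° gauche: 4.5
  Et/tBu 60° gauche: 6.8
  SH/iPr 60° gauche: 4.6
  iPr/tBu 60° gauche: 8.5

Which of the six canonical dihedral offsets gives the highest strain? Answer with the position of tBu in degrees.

tBu at 0° (eclipsed): iPr(0°)/tBu(0°) eclipsed 23.0; Et(120°)/SH(120°) eclipsed 12.9; H(240°)/H(240°) eclipsed 4.0 → 39.9 kJ/mol.
tBu at 60° (staggered): iPr(0°)/tBu(60°) gauche 8.5; Et(120°)/tBu(60°) gauche 6.8; Et(120°)/SH(180°) gauche 4.5 → 19.8 kJ/mol.
tBu at 120° (eclipsed): iPr(0°)/H(0°) eclipsed 7.1; Et(120°)/tBu(120°) eclipsed 17.5; H(240°)/SH(240°) eclipsed 6.2 → 30.8 kJ/mol.
tBu at 180° (staggered): iPr(0°)/SH(300°) gauche 4.6; Et(120°)/tBu(180°) gauche 6.8 → 11.4 kJ/mol.
tBu at 240° (eclipsed): iPr(0°)/SH(0°) eclipsed 14.5; Et(120°)/H(120°) eclipsed 6.2; H(240°)/tBu(240°) eclipsed 10.4 → 31.1 kJ/mol.
tBu at 300° (staggered): iPr(0°)/tBu(300°) gauche 8.5; iPr(0°)/SH(60°) gauche 4.6; Et(120°)/SH(60°) gauche 4.5 → 17.6 kJ/mol.
The maximum (39.9 kJ/mol) occurs with tBu at 0°.

0°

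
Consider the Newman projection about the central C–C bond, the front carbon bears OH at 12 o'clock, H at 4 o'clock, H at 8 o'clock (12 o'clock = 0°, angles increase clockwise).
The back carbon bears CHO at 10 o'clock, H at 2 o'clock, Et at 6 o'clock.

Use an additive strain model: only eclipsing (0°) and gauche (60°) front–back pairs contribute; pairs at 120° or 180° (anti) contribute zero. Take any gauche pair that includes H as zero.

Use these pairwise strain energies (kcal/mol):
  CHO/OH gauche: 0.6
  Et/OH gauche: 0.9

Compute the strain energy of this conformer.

This conformer is staggered. OH at 0° is gauche with CHO at 300° (0.6). Total 0.6 kcal/mol.

0.6 kcal/mol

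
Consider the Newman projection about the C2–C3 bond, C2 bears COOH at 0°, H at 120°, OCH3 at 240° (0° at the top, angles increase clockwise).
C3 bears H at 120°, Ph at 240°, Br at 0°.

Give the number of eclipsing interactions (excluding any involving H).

Non-H eclipsing pairs: COOH(0°)/Br(0°); OCH3(240°)/Ph(240°) — 2 interactions.

2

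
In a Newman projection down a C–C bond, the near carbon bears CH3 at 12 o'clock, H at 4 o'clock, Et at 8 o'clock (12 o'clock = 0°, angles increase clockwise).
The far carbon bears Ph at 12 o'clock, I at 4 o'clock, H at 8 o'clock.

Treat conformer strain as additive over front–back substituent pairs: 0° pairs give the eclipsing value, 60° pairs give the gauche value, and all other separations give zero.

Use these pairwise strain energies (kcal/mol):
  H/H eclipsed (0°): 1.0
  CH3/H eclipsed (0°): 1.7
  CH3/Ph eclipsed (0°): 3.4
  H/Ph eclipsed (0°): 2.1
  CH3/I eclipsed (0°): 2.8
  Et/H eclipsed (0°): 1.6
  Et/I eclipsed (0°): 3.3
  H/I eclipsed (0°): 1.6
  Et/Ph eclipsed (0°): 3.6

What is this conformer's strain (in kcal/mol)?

6.6 kcal/mol

This conformer (eclipsed): CH3(0°)/Ph(0°) eclipsed 3.4; H(120°)/I(120°) eclipsed 1.6; Et(240°)/H(240°) eclipsed 1.6 → 6.6 kcal/mol.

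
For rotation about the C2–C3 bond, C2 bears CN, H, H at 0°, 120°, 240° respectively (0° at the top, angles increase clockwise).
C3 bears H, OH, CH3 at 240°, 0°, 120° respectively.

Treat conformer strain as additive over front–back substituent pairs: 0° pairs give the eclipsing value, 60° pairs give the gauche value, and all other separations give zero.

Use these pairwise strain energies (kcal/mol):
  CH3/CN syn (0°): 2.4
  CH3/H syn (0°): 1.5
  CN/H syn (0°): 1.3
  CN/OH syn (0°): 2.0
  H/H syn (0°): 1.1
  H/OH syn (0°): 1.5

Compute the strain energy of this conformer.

4.6 kcal/mol

This conformer is eclipsed. CN at 0° is eclipsed with OH at 0° (2.0); H at 120° is eclipsed with CH3 at 120° (1.5); H at 240° is eclipsed with H at 240° (1.1). Total 4.6 kcal/mol.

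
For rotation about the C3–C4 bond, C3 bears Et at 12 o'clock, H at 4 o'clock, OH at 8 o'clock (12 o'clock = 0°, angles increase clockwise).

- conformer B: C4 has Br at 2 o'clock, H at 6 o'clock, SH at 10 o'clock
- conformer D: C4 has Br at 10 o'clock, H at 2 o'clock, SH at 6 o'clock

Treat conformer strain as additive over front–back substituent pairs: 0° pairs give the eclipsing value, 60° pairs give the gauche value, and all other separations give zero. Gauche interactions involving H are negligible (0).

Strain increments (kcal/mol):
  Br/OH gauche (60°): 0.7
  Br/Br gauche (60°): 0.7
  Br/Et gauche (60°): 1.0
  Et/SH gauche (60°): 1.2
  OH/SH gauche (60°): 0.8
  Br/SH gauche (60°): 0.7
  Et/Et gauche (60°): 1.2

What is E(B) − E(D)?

+0.5 kcal/mol

B is staggered. Et at 0° is gauche with Br at 60° (1.0); Et at 0° is gauche with SH at 300° (1.2); OH at 240° is gauche with SH at 300° (0.8). Total 3.0 kcal/mol.
D is staggered. Et at 0° is gauche with Br at 300° (1.0); OH at 240° is gauche with Br at 300° (0.7); OH at 240° is gauche with SH at 180° (0.8). Total 2.5 kcal/mol.
E(B) − E(D) = 3.0 − 2.5 = +0.5 kcal/mol.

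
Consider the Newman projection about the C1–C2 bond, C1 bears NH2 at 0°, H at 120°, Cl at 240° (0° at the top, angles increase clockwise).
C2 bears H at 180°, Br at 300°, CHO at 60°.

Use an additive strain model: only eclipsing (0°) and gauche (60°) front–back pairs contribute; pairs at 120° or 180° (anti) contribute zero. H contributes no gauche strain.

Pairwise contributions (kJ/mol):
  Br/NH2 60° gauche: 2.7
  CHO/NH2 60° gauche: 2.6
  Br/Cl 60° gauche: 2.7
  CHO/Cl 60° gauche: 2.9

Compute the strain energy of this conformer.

This conformer (staggered): NH2(0°)/Br(300°) gauche 2.7; NH2(0°)/CHO(60°) gauche 2.6; Cl(240°)/Br(300°) gauche 2.7 → 8.0 kJ/mol.

8.0 kJ/mol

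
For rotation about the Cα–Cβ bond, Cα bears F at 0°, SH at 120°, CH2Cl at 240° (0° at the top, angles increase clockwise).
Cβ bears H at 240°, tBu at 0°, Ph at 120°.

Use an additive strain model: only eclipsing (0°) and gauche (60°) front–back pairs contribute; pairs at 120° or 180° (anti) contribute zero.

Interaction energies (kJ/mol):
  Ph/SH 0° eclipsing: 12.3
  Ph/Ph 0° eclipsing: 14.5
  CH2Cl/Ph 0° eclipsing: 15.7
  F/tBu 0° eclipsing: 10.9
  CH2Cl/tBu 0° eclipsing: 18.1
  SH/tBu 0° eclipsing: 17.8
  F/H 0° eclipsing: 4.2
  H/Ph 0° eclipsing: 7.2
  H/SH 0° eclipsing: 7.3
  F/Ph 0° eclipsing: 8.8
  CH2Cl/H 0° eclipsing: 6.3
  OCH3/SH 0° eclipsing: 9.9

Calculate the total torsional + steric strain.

This conformer (eclipsed): F(0°)/tBu(0°) eclipsed 10.9; SH(120°)/Ph(120°) eclipsed 12.3; CH2Cl(240°)/H(240°) eclipsed 6.3 → 29.5 kJ/mol.

29.5 kJ/mol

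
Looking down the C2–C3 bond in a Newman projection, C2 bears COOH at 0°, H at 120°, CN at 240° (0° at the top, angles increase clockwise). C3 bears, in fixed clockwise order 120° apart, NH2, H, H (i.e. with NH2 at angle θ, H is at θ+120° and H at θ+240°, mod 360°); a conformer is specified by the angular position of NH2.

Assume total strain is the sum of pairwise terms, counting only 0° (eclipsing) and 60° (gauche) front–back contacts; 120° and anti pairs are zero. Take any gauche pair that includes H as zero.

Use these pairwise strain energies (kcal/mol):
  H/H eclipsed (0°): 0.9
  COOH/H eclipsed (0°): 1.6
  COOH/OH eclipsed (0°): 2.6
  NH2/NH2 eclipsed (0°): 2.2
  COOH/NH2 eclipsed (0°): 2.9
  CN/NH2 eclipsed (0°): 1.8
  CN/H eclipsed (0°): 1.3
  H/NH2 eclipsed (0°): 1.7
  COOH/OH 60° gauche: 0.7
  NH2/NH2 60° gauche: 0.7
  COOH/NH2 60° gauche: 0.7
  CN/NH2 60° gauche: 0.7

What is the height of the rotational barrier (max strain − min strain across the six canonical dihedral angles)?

4.4 kcal/mol

NH2 at 0° (eclipsed): COOH–NH2 eclipsed, H–H eclipsed, CN–H eclipsed; 2.9 + 0.9 + 1.3 = 5.1 kcal/mol.
NH2 at 60° (staggered): COOH–NH2 gauche; 0.7 = 0.7 kcal/mol.
NH2 at 120° (eclipsed): COOH–H eclipsed, H–NH2 eclipsed, CN–H eclipsed; 1.6 + 1.7 + 1.3 = 4.6 kcal/mol.
NH2 at 180° (staggered): CN–NH2 gauche; 0.7 = 0.7 kcal/mol.
NH2 at 240° (eclipsed): COOH–H eclipsed, H–H eclipsed, CN–NH2 eclipsed; 1.6 + 0.9 + 1.8 = 4.3 kcal/mol.
NH2 at 300° (staggered): COOH–NH2 gauche, CN–NH2 gauche; 0.7 + 0.7 = 1.4 kcal/mol.
Max at 0° (5.1 kcal/mol), min at 60° (0.7 kcal/mol); barrier = 4.4 kcal/mol.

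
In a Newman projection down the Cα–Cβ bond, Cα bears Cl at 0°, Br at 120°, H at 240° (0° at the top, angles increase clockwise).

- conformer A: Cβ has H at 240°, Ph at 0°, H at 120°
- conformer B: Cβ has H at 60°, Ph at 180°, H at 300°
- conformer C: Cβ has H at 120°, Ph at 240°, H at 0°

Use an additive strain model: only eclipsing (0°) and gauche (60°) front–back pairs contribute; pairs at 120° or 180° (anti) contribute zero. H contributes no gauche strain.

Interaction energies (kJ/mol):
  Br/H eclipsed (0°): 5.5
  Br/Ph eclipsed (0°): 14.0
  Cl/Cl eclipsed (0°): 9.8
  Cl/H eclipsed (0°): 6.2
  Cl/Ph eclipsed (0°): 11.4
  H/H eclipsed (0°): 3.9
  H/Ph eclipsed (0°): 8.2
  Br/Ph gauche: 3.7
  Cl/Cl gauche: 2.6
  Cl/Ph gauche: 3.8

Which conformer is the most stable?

B

A (eclipsed): Cl(0°)/Ph(0°) eclipsed 11.4; Br(120°)/H(120°) eclipsed 5.5; H(240°)/H(240°) eclipsed 3.9 → 20.8 kJ/mol.
B (staggered): Br(120°)/Ph(180°) gauche 3.7 → 3.7 kJ/mol.
C (eclipsed): Cl(0°)/H(0°) eclipsed 6.2; Br(120°)/H(120°) eclipsed 5.5; H(240°)/Ph(240°) eclipsed 8.2 → 19.9 kJ/mol.
B has the lowest total (3.7 kJ/mol).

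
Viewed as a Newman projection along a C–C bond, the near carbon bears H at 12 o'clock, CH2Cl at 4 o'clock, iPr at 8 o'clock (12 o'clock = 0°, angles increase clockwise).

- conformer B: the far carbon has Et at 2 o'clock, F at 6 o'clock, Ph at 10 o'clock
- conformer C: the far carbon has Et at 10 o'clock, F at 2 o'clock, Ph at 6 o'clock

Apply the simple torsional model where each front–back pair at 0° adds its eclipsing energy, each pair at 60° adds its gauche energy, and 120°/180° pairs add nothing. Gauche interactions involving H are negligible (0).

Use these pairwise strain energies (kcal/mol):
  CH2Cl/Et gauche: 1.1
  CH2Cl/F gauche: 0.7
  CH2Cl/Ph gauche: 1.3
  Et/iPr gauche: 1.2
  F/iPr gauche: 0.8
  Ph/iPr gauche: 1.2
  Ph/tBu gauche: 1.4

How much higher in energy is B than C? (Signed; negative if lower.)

-0.6 kcal/mol

B is staggered. CH2Cl at 120° is gauche with Et at 60° (1.1); CH2Cl at 120° is gauche with F at 180° (0.7); iPr at 240° is gauche with F at 180° (0.8); iPr at 240° is gauche with Ph at 300° (1.2). Total 3.8 kcal/mol.
C is staggered. CH2Cl at 120° is gauche with F at 60° (0.7); CH2Cl at 120° is gauche with Ph at 180° (1.3); iPr at 240° is gauche with Et at 300° (1.2); iPr at 240° is gauche with Ph at 180° (1.2). Total 4.4 kcal/mol.
E(B) − E(C) = 3.8 − 4.4 = -0.6 kcal/mol.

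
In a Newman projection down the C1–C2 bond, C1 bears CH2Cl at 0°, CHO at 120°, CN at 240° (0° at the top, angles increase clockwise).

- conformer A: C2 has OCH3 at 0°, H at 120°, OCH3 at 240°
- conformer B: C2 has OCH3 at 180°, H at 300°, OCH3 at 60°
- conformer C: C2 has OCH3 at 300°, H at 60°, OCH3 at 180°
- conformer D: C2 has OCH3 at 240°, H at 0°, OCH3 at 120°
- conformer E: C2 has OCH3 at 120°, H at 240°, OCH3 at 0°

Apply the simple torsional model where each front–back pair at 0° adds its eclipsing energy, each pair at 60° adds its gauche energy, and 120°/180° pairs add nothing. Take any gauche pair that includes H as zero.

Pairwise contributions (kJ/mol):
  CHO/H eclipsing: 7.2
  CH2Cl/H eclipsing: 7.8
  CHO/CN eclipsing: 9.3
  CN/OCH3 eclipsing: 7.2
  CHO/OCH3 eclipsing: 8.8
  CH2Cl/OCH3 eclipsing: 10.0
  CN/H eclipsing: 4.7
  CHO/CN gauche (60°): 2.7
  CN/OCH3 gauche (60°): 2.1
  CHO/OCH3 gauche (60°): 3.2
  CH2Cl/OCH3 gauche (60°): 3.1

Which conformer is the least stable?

A

A is eclipsed. CH2Cl at 0° is eclipsed with OCH3 at 0° (10.0); CHO at 120° is eclipsed with H at 120° (7.2); CN at 240° is eclipsed with OCH3 at 240° (7.2). Total 24.4 kJ/mol.
B is staggered. CH2Cl at 0° is gauche with OCH3 at 60° (3.1); CHO at 120° is gauche with OCH3 at 180° (3.2); CHO at 120° is gauche with OCH3 at 60° (3.2); CN at 240° is gauche with OCH3 at 180° (2.1). Total 11.6 kJ/mol.
C is staggered. CH2Cl at 0° is gauche with OCH3 at 300° (3.1); CHO at 120° is gauche with OCH3 at 180° (3.2); CN at 240° is gauche with OCH3 at 300° (2.1); CN at 240° is gauche with OCH3 at 180° (2.1). Total 10.5 kJ/mol.
D is eclipsed. CH2Cl at 0° is eclipsed with H at 0° (7.8); CHO at 120° is eclipsed with OCH3 at 120° (8.8); CN at 240° is eclipsed with OCH3 at 240° (7.2). Total 23.8 kJ/mol.
E is eclipsed. CH2Cl at 0° is eclipsed with OCH3 at 0° (10.0); CHO at 120° is eclipsed with OCH3 at 120° (8.8); CN at 240° is eclipsed with H at 240° (4.7). Total 23.5 kJ/mol.
A has the highest total (24.4 kJ/mol).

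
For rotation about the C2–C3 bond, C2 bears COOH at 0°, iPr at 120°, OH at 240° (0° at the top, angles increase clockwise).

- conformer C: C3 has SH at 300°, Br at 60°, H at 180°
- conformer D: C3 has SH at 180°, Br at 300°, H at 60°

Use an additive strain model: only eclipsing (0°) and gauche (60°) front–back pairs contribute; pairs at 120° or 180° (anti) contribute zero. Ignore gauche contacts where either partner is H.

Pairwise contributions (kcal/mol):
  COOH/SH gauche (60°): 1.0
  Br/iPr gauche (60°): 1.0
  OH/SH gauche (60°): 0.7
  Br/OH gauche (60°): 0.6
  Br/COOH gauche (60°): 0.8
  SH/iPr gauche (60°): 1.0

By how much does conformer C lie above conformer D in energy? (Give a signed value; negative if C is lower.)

C (staggered): COOH(0°)/SH(300°) gauche 1.0; COOH(0°)/Br(60°) gauche 0.8; iPr(120°)/Br(60°) gauche 1.0; OH(240°)/SH(300°) gauche 0.7 → 3.5 kcal/mol.
D (staggered): COOH(0°)/Br(300°) gauche 0.8; iPr(120°)/SH(180°) gauche 1.0; OH(240°)/SH(180°) gauche 0.7; OH(240°)/Br(300°) gauche 0.6 → 3.1 kcal/mol.
E(C) − E(D) = 3.5 − 3.1 = +0.4 kcal/mol.

+0.4 kcal/mol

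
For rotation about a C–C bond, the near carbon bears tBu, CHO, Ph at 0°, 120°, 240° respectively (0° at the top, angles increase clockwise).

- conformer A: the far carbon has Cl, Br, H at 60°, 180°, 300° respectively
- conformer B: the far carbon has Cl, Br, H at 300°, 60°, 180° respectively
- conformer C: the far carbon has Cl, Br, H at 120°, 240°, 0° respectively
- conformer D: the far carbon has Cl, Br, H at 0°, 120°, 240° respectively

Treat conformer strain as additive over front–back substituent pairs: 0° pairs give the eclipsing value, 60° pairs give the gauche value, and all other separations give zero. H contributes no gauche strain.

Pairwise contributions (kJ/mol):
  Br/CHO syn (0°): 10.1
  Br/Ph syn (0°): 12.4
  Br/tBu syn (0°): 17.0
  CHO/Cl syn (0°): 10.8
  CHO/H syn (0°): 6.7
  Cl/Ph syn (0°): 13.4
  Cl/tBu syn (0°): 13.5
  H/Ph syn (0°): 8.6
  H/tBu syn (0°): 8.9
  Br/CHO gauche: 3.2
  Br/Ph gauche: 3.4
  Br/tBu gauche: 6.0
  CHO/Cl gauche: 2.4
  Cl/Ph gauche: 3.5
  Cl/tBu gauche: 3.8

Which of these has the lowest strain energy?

A

A is staggered. tBu at 0° is gauche with Cl at 60° (3.8); CHO at 120° is gauche with Cl at 60° (2.4); CHO at 120° is gauche with Br at 180° (3.2); Ph at 240° is gauche with Br at 180° (3.4). Total 12.8 kJ/mol.
B is staggered. tBu at 0° is gauche with Cl at 300° (3.8); tBu at 0° is gauche with Br at 60° (6.0); CHO at 120° is gauche with Br at 60° (3.2); Ph at 240° is gauche with Cl at 300° (3.5). Total 16.5 kJ/mol.
C is eclipsed. tBu at 0° is eclipsed with H at 0° (8.9); CHO at 120° is eclipsed with Cl at 120° (10.8); Ph at 240° is eclipsed with Br at 240° (12.4). Total 32.1 kJ/mol.
D is eclipsed. tBu at 0° is eclipsed with Cl at 0° (13.5); CHO at 120° is eclipsed with Br at 120° (10.1); Ph at 240° is eclipsed with H at 240° (8.6). Total 32.2 kJ/mol.
A has the lowest total (12.8 kJ/mol).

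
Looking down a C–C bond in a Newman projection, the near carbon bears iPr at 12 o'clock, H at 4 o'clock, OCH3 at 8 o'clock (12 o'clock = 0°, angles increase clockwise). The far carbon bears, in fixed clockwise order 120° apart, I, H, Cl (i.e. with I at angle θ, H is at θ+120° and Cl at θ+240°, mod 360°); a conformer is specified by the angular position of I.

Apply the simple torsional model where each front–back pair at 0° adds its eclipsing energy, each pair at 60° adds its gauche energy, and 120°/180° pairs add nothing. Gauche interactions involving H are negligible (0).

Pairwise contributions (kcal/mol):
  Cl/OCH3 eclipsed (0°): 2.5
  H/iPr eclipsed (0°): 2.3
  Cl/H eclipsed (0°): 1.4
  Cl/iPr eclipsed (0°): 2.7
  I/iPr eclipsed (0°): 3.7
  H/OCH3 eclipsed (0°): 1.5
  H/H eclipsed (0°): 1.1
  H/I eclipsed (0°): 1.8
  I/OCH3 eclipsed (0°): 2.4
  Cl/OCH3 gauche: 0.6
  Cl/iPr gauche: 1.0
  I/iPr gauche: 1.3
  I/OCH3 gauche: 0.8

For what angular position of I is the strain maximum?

I at 0° (eclipsed): iPr–I eclipsed, H–H eclipsed, OCH3–Cl eclipsed; 3.7 + 1.1 + 2.5 = 7.3 kcal/mol.
I at 60° (staggered): iPr–I gauche, iPr–Cl gauche, OCH3–Cl gauche; 1.3 + 1.0 + 0.6 = 2.9 kcal/mol.
I at 120° (eclipsed): iPr–Cl eclipsed, H–I eclipsed, OCH3–H eclipsed; 2.7 + 1.8 + 1.5 = 6.0 kcal/mol.
I at 180° (staggered): iPr–Cl gauche, OCH3–I gauche; 1.0 + 0.8 = 1.8 kcal/mol.
I at 240° (eclipsed): iPr–H eclipsed, H–Cl eclipsed, OCH3–I eclipsed; 2.3 + 1.4 + 2.4 = 6.1 kcal/mol.
I at 300° (staggered): iPr–I gauche, OCH3–I gauche, OCH3–Cl gauche; 1.3 + 0.8 + 0.6 = 2.7 kcal/mol.
The maximum (7.3 kcal/mol) occurs with I at 0°.

0°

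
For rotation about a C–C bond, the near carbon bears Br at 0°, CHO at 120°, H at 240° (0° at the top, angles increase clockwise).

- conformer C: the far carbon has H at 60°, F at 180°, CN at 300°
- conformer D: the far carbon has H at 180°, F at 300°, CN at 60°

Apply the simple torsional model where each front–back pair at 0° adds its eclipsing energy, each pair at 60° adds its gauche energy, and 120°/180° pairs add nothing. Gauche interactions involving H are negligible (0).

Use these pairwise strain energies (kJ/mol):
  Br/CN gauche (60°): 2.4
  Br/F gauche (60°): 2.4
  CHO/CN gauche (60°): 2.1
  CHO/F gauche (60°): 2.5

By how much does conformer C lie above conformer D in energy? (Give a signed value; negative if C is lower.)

C (staggered): Br(0°)/CN(300°) gauche 2.4; CHO(120°)/F(180°) gauche 2.5 → 4.9 kJ/mol.
D (staggered): Br(0°)/F(300°) gauche 2.4; Br(0°)/CN(60°) gauche 2.4; CHO(120°)/CN(60°) gauche 2.1 → 6.9 kJ/mol.
E(C) − E(D) = 4.9 − 6.9 = -2.0 kJ/mol.

-2.0 kJ/mol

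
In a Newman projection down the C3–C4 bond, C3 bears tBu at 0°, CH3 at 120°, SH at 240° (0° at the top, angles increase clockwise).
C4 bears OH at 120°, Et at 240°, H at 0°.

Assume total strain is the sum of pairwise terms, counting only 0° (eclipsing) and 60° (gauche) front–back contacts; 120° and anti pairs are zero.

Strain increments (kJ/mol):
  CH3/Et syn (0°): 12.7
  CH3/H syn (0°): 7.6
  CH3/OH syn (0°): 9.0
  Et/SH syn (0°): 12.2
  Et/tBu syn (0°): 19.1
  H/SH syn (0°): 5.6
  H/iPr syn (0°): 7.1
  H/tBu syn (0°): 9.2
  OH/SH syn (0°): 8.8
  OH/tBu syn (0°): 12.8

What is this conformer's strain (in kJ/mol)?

30.4 kJ/mol

This conformer is eclipsed. tBu at 0° is eclipsed with H at 0° (9.2); CH3 at 120° is eclipsed with OH at 120° (9.0); SH at 240° is eclipsed with Et at 240° (12.2). Total 30.4 kJ/mol.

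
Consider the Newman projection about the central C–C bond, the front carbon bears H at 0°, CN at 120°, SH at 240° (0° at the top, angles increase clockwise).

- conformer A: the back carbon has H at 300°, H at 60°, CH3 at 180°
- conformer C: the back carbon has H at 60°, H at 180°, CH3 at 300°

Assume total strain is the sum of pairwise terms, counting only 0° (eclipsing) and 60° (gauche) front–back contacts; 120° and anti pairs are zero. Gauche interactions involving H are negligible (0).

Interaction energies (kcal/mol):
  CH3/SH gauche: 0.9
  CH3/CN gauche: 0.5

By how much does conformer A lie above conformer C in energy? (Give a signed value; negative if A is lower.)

A (staggered): CN(120°)/CH3(180°) gauche 0.5; SH(240°)/CH3(180°) gauche 0.9 → 1.4 kcal/mol.
C (staggered): SH(240°)/CH3(300°) gauche 0.9 → 0.9 kcal/mol.
E(A) − E(C) = 1.4 − 0.9 = +0.5 kcal/mol.

+0.5 kcal/mol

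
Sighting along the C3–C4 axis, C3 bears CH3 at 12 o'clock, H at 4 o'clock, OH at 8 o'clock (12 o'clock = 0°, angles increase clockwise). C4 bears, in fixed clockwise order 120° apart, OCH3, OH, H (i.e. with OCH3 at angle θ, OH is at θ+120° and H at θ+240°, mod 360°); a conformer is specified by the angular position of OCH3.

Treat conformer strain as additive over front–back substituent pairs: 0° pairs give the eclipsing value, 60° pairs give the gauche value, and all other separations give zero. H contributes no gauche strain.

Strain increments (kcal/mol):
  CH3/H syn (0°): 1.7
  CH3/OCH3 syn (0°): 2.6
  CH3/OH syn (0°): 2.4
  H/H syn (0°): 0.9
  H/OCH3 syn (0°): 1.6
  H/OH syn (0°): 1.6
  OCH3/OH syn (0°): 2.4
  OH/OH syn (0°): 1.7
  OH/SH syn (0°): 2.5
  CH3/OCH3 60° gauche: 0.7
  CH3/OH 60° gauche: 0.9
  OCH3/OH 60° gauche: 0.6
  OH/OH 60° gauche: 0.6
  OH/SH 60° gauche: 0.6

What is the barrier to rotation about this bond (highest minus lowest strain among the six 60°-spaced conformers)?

OCH3 at 0° is eclipsed. CH3 at 0° is eclipsed with OCH3 at 0° (2.6); H at 120° is eclipsed with OH at 120° (1.6); OH at 240° is eclipsed with H at 240° (1.6). Total 5.8 kcal/mol.
OCH3 at 60° is staggered. CH3 at 0° is gauche with OCH3 at 60° (0.7); OH at 240° is gauche with OH at 180° (0.6). Total 1.3 kcal/mol.
OCH3 at 120° is eclipsed. CH3 at 0° is eclipsed with H at 0° (1.7); H at 120° is eclipsed with OCH3 at 120° (1.6); OH at 240° is eclipsed with OH at 240° (1.7). Total 5.0 kcal/mol.
OCH3 at 180° is staggered. CH3 at 0° is gauche with OH at 300° (0.9); OH at 240° is gauche with OCH3 at 180° (0.6); OH at 240° is gauche with OH at 300° (0.6). Total 2.1 kcal/mol.
OCH3 at 240° is eclipsed. CH3 at 0° is eclipsed with OH at 0° (2.4); H at 120° is eclipsed with H at 120° (0.9); OH at 240° is eclipsed with OCH3 at 240° (2.4). Total 5.7 kcal/mol.
OCH3 at 300° is staggered. CH3 at 0° is gauche with OCH3 at 300° (0.7); CH3 at 0° is gauche with OH at 60° (0.9); OH at 240° is gauche with OCH3 at 300° (0.6). Total 2.2 kcal/mol.
Max at 0° (5.8 kcal/mol), min at 60° (1.3 kcal/mol); barrier = 4.5 kcal/mol.

4.5 kcal/mol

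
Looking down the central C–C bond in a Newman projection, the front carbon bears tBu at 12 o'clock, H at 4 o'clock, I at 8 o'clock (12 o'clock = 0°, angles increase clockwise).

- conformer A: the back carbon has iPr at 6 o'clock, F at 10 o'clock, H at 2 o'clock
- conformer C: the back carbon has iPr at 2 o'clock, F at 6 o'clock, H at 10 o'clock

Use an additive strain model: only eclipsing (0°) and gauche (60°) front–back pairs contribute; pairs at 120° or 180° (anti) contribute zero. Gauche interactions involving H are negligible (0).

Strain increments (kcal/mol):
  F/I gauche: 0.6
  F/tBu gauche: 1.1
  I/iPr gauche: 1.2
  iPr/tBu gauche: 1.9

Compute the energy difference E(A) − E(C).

+0.4 kcal/mol

A (staggered): tBu–F gauche, I–iPr gauche, I–F gauche; 1.1 + 1.2 + 0.6 = 2.9 kcal/mol.
C (staggered): tBu–iPr gauche, I–F gauche; 1.9 + 0.6 = 2.5 kcal/mol.
E(A) − E(C) = 2.9 − 2.5 = +0.4 kcal/mol.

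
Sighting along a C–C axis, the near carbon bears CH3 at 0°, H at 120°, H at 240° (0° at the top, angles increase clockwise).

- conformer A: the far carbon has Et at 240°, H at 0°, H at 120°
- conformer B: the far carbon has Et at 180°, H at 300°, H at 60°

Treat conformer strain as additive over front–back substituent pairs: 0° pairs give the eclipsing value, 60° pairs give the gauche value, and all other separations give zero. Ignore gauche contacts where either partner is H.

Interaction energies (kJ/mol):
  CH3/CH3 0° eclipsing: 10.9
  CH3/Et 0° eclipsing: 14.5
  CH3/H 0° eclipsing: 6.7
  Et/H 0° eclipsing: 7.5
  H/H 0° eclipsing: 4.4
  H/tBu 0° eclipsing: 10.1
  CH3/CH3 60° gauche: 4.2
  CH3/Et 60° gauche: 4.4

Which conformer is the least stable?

A (eclipsed): CH3–H eclipsed, H–H eclipsed, H–Et eclipsed; 6.7 + 4.4 + 7.5 = 18.6 kJ/mol.
B (staggered): no non-H gauche contacts → 0.0 kJ/mol.
A has the highest total (18.6 kJ/mol).

A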